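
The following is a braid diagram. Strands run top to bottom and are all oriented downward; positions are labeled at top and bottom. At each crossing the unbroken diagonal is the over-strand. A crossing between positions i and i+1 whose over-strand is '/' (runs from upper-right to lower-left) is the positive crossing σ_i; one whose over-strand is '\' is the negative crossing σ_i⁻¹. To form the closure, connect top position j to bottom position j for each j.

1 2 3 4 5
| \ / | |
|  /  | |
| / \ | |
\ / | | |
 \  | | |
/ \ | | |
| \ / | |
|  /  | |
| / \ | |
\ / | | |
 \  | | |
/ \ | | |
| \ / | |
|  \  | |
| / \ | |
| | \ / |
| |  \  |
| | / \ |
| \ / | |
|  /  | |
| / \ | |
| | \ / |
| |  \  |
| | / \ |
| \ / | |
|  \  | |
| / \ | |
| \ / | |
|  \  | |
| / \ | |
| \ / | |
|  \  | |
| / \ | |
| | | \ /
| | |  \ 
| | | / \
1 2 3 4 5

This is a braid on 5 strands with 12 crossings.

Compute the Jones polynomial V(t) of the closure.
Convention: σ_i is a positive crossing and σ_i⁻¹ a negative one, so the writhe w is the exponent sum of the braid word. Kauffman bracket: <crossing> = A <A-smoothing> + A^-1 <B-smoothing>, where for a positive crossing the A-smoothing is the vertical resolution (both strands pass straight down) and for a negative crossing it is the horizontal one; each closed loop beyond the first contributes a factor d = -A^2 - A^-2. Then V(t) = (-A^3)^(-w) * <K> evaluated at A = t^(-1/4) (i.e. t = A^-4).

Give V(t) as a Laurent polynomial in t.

t^-1 - 2*t^-2 + 3*t^-3 - 2*t^-4 + 3*t^-5 - 2*t^-6 + t^-7 - t^-8

Derivation:
Reading the diagram top to bottom ('/'-over between positions i,i+1 = s_i, '\'-over = s_i^-1): braid word = s2 s1^-1 s2 s1^-1 s2^-1 s3^-1 s2 s3^-1 s2^-1 s2^-1 s2^-1 s4^-1.
The presented braid s2 s1^-1 s2 s1^-1 s2^-1 s3^-1 s2 s3^-1 s2^-1 s2^-1 s2^-1 s4^-1 on 5 strands reduces by inverse Markov moves (closure unchanged at each step):
  Destabilize: the word has the form β·s4^-1 where s4^-1 occurs only as the final letter (β ∈ B_4); drop it and the last strand → 4 strands.
  Deconjugate: the word is γ·β·γ⁻¹ with γ = s2 (prefix) and γ⁻¹ = s2^-1 (suffix); strip both.
Reduced to β = s1^-1 s2 s1^-1 s2^-1 s3^-1 s2 s3^-1 s2^-1 s2^-1 on 4 strands, 9 crossings.
Compute on β:
Braid: s1^-1 s2 s1^-1 s2^-1 s3^-1 s2 s3^-1 s2^-1 s2^-1 on 4 strands, 9 crossings.
Writhe w = (#positive) - (#negative) = 2 - 7 = -5.
Enumerate smoothing states for the bracket polynomial. There are 2^9 = 512 states.
Smooth each crossing (0=||, 1=⌣⌢); contribution A^(Σ sign_k(1-2s_k)) * d^(L-1).
Tabulate the states by total A-exponent and number of loops L (A-exp: L × count):
  A^9: L=5 ×1
  A^7: L=4 ×9
  A^5: L=3 ×30, L=5 ×6
  A^3: L=2 ×45, L=4 ×37, L=6 ×2
  A^1: L=1 ×27, L=3 ×78, L=5 ×21
  A^-1: L=2 ×67, L=4 ×53, L=6 ×6
  A^-3: L=1 ×12, L=3 ×53, L=5 ×18, L=7 ×1
  A^-5: L=2 ×14, L=4 ×19, L=6 ×3
  A^-7: L=3 ×6, L=5 ×3
  A^-9: L=4 ×1
Each group contributes A^e * Σ count * d^(L-1):
Powers of d = -A^2 - A^-2: d^2 = A^4 + 2 + A^-4; d^3 = -A^6 - 3*A^2 - 3*A^-2 - A^-6; d^4 = A^8 + 4*A^4 + 6 + 4*A^-4 + A^-8; d^5 = -A^10 - 5*A^6 - 10*A^2 - 10*A^-2 - 5*A^-6 - A^-10; d^6 = A^12 + 6*A^8 + 15*A^4 + 20 + 15*A^-4 + 6*A^-8 + A^-12.
  A^9 * (d^4) = A^17 + 4*A^13 + 6*A^9 + 4*A^5 + A
  A^7 * (9*d^3) = -9*A^13 - 27*A^9 - 27*A^5 - 9*A
  A^5 * (30*d^2 + 6*d^4) = 6*A^13 + 54*A^9 + 96*A^5 + 54*A + 6*A^-3
  A^3 * (45*d + 37*d^3 + 2*d^5) = -2*A^13 - 47*A^9 - 176*A^5 - 176*A - 47*A^-3 - 2*A^-7
  A^1 * (27 + 78*d^2 + 21*d^4) = 21*A^9 + 162*A^5 + 309*A + 162*A^-3 + 21*A^-7
  A^-1 * (67*d + 53*d^3 + 6*d^5) = -6*A^9 - 83*A^5 - 286*A - 286*A^-3 - 83*A^-7 - 6*A^-11
  A^-3 * (12 + 53*d^2 + 18*d^4 + d^6) = A^9 + 24*A^5 + 140*A + 246*A^-3 + 140*A^-7 + 24*A^-11 + A^-15
  A^-5 * (14*d + 19*d^3 + 3*d^5) = -3*A^5 - 34*A - 101*A^-3 - 101*A^-7 - 34*A^-11 - 3*A^-15
  A^-7 * (6*d^2 + 3*d^4) = 3*A + 18*A^-3 + 30*A^-7 + 18*A^-11 + 3*A^-15
  A^-9 * (d^3) = -A^-3 - 3*A^-7 - 3*A^-11 - A^-15
Summing the groups: <K> = A^17 - A^13 + 2*A^9 - 3*A^5 + 2*A - 3*A^-3 + 2*A^-7 - A^-11
Normalise by the writhe: (-A^3)^(-w) = (-A^3)^(5) = -A^15, so f(A) = -A^15 * <K> = -A^32 + A^28 - 2*A^24 + 3*A^20 - 2*A^16 + 3*A^12 - 2*A^8 + A^4.
Substitute A = t^(-1/4), i.e. A^e → t^(-e/4): V(t) = t^-1 - 2*t^-2 + 3*t^-3 - 2*t^-4 + 3*t^-5 - 2*t^-6 + t^-7 - t^-8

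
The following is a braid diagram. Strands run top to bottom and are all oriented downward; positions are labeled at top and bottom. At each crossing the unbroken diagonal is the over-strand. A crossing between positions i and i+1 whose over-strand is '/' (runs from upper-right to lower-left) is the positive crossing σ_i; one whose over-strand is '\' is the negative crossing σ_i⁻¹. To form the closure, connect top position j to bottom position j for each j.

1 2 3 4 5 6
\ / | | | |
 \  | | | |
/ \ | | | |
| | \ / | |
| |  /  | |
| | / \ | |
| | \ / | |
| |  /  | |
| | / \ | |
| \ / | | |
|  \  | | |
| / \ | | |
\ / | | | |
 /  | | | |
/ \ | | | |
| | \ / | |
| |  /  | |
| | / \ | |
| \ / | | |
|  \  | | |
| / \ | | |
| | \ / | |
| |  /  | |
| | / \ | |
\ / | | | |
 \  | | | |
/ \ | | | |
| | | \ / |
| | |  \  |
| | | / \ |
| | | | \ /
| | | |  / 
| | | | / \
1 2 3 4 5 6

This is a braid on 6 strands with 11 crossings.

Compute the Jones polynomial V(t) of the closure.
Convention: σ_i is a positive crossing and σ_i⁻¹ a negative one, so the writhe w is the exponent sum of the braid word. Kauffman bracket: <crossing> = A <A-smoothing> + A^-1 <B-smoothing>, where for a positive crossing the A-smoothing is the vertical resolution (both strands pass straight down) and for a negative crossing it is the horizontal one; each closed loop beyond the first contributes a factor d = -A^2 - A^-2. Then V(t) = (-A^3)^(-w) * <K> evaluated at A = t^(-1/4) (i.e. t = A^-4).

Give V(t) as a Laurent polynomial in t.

Reading the diagram top to bottom ('/'-over between positions i,i+1 = s_i, '\'-over = s_i^-1): braid word = s1^-1 s3 s3 s2^-1 s1 s3 s2^-1 s3 s1^-1 s4^-1 s5.
The presented braid s1^-1 s3 s3 s2^-1 s1 s3 s2^-1 s3 s1^-1 s4^-1 s5 on 6 strands reduces by inverse Markov moves (closure unchanged at each step):
  Destabilize: the word has the form β·s5 where s5 occurs only as the final letter (β ∈ B_5); drop it and the last strand → 5 strands.
  Destabilize: the word has the form β·s4^-1 where s4^-1 occurs only as the final letter (β ∈ B_4); drop it and the last strand → 4 strands.
Reduced to β = s1^-1 s3 s3 s2^-1 s1 s3 s2^-1 s3 s1^-1 on 4 strands, 9 crossings.
Compute on β:
Braid: s1^-1 s3 s3 s2^-1 s1 s3 s2^-1 s3 s1^-1 on 4 strands, 9 crossings.
Writhe w = (#positive) - (#negative) = 5 - 4 = 1.
State-sum expansion of <K>. There are 2^9 = 512 states.
Each crossing splits two ways (0=vertical, 1=horizontal). The state's weight is A^(#A-smoothings - #B-smoothings) * d^(loops - 1).
Tabulate the states by total A-exponent and number of loops L (A-exp: L × count):
  A^9: L=4 ×1
  A^7: L=3 ×9
  A^5: L=2 ×29, L=4 ×7
  A^3: L=1 ×30, L=3 ×52, L=5 ×2
  A^1: L=2 ×83, L=4 ×43
  A^-1: L=1 ×11, L=3 ×93, L=5 ×22
  A^-3: L=2 ×19, L=4 ×58, L=6 ×7
  A^-5: L=3 ×15, L=5 ×20, L=7 ×1
  A^-7: L=4 ×6, L=6 ×3
  A^-9: L=5 ×1
Each group contributes A^e * Σ count * d^(L-1):
Powers of d = -A^2 - A^-2: d^2 = A^4 + 2 + A^-4; d^3 = -A^6 - 3*A^2 - 3*A^-2 - A^-6; d^4 = A^8 + 4*A^4 + 6 + 4*A^-4 + A^-8; d^5 = -A^10 - 5*A^6 - 10*A^2 - 10*A^-2 - 5*A^-6 - A^-10; d^6 = A^12 + 6*A^8 + 15*A^4 + 20 + 15*A^-4 + 6*A^-8 + A^-12.
  A^9 * (d^3) = -A^15 - 3*A^11 - 3*A^7 - A^3
  A^7 * (9*d^2) = 9*A^11 + 18*A^7 + 9*A^3
  A^5 * (29*d + 7*d^3) = -7*A^11 - 50*A^7 - 50*A^3 - 7*A^-1
  A^3 * (30 + 52*d^2 + 2*d^4) = 2*A^11 + 60*A^7 + 146*A^3 + 60*A^-1 + 2*A^-5
  A^1 * (83*d + 43*d^3) = -43*A^7 - 212*A^3 - 212*A^-1 - 43*A^-5
  A^-1 * (11 + 93*d^2 + 22*d^4) = 22*A^7 + 181*A^3 + 329*A^-1 + 181*A^-5 + 22*A^-9
  A^-3 * (19*d + 58*d^3 + 7*d^5) = -7*A^7 - 93*A^3 - 263*A^-1 - 263*A^-5 - 93*A^-9 - 7*A^-13
  A^-5 * (15*d^2 + 20*d^4 + d^6) = A^7 + 26*A^3 + 110*A^-1 + 170*A^-5 + 110*A^-9 + 26*A^-13 + A^-17
  A^-7 * (6*d^3 + 3*d^5) = -3*A^3 - 21*A^-1 - 48*A^-5 - 48*A^-9 - 21*A^-13 - 3*A^-17
  A^-9 * (d^4) = A^-1 + 4*A^-5 + 6*A^-9 + 4*A^-13 + A^-17
Summing the groups: <K> = -A^15 + A^11 - 2*A^7 + 3*A^3 - 3*A^-1 + 3*A^-5 - 3*A^-9 + 2*A^-13 - A^-17
Normalise by the writhe: (-A^3)^(-w) = (-A^3)^(-1) = -A^-3, so f(A) = -A^-3 * <K> = A^12 - A^8 + 2*A^4 - 3 + 3*A^-4 - 3*A^-8 + 3*A^-12 - 2*A^-16 + A^-20.
Substitute A = t^(-1/4), i.e. A^e → t^(-e/4): V(t) = t^5 - 2*t^4 + 3*t^3 - 3*t^2 + 3*t - 3 + 2*t^-1 - t^-2 + t^-3

Answer: t^5 - 2*t^4 + 3*t^3 - 3*t^2 + 3*t - 3 + 2*t^-1 - t^-2 + t^-3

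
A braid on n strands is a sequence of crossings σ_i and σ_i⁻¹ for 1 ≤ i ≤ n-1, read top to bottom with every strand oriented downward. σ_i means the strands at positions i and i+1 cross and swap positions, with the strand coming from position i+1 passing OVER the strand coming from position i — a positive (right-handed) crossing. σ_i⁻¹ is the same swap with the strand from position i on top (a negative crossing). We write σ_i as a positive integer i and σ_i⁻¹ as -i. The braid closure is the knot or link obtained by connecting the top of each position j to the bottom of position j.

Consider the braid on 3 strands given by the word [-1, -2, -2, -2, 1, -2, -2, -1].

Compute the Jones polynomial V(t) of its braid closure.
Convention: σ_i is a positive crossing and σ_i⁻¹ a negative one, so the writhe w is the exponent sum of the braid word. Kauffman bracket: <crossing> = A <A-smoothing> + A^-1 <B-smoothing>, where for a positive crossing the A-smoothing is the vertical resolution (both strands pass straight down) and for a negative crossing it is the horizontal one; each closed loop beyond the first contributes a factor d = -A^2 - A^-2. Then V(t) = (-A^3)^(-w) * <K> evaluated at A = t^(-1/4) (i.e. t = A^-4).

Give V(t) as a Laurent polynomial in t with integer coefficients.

Braid: s1^-1 s2^-1 s2^-1 s2^-1 s1 s2^-1 s2^-1 s1^-1 on 3 strands, 8 crossings.
Writhe w = (#positive) - (#negative) = 1 - 7 = -6.
Enumerate smoothing states for the bracket polynomial. There are 2^8 = 256 states.
Smooth each crossing (0=||, 1=⌣⌢); contribution A^(Σ sign_k(1-2s_k)) * d^(L-1).
Tabulate the states by total A-exponent and number of loops L (A-exp: L × count):
  A^8: L=6 ×1
  A^6: L=5 ×8
  A^4: L=4 ×27, L=6 ×1
  A^2: L=3 ×49, L=5 ×7
  A^0: L=2 ×49, L=4 ×21
  A^-2: L=1 ×22, L=3 ×34
  A^-4: L=2 ×27, L=4 ×1
  A^-6: L=1 ×5, L=3 ×3
  A^-8: L=2 ×1
Each group contributes A^e * Σ count * d^(L-1):
Powers of d = -A^2 - A^-2: d^2 = A^4 + 2 + A^-4; d^3 = -A^6 - 3*A^2 - 3*A^-2 - A^-6; d^4 = A^8 + 4*A^4 + 6 + 4*A^-4 + A^-8; d^5 = -A^10 - 5*A^6 - 10*A^2 - 10*A^-2 - 5*A^-6 - A^-10.
  A^8 * (d^5) = -A^18 - 5*A^14 - 10*A^10 - 10*A^6 - 5*A^2 - A^-2
  A^6 * (8*d^4) = 8*A^14 + 32*A^10 + 48*A^6 + 32*A^2 + 8*A^-2
  A^4 * (27*d^3 + d^5) = -A^14 - 32*A^10 - 91*A^6 - 91*A^2 - 32*A^-2 - A^-6
  A^2 * (49*d^2 + 7*d^4) = 7*A^10 + 77*A^6 + 140*A^2 + 77*A^-2 + 7*A^-6
  A^0 * (49*d + 21*d^3) = -21*A^6 - 112*A^2 - 112*A^-2 - 21*A^-6
  A^-2 * (22 + 34*d^2) = 34*A^2 + 90*A^-2 + 34*A^-6
  A^-4 * (27*d + d^3) = -A^2 - 30*A^-2 - 30*A^-6 - A^-10
  A^-6 * (5 + 3*d^2) = 3*A^-2 + 11*A^-6 + 3*A^-10
  A^-8 * (d) = -A^-6 - A^-10
Summing the groups: <K> = -A^18 + 2*A^14 - 3*A^10 + 3*A^6 - 3*A^2 + 3*A^-2 - A^-6 + A^-10
Normalise by the writhe: (-A^3)^(-w) = (-A^3)^(6) = A^18, so f(A) = A^18 * <K> = -A^36 + 2*A^32 - 3*A^28 + 3*A^24 - 3*A^20 + 3*A^16 - A^12 + A^8.
Substitute A = t^(-1/4), i.e. A^e → t^(-e/4): V(t) = t^-2 - t^-3 + 3*t^-4 - 3*t^-5 + 3*t^-6 - 3*t^-7 + 2*t^-8 - t^-9

Answer: t^-2 - t^-3 + 3*t^-4 - 3*t^-5 + 3*t^-6 - 3*t^-7 + 2*t^-8 - t^-9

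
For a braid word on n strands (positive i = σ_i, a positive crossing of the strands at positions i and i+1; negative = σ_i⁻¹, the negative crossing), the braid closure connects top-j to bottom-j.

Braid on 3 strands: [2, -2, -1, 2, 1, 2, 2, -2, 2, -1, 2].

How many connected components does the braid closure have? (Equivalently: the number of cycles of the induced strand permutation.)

Track the strand permutation on 3 strands, starting from identity.
  step 1: s2 swaps positions 2,3 -> [1 3 2]
  step 2: s2^-1 swaps positions 2,3 -> [1 2 3]
  step 3: s1^-1 swaps positions 1,2 -> [2 1 3]
  step 4: s2 swaps positions 2,3 -> [2 3 1]
  step 5: s1 swaps positions 1,2 -> [3 2 1]
  step 6: s2 swaps positions 2,3 -> [3 1 2]
  step 7: s2 swaps positions 2,3 -> [3 2 1]
  step 8: s2^-1 swaps positions 2,3 -> [3 1 2]
  step 9: s2 swaps positions 2,3 -> [3 2 1]
  step 10: s1^-1 swaps positions 1,2 -> [2 3 1]
  step 11: s2 swaps positions 2,3 -> [2 1 3]
Final permutation (position -> original strand): [2 1 3]
Closure components = cycle count of this permutation = 2.

Answer: 2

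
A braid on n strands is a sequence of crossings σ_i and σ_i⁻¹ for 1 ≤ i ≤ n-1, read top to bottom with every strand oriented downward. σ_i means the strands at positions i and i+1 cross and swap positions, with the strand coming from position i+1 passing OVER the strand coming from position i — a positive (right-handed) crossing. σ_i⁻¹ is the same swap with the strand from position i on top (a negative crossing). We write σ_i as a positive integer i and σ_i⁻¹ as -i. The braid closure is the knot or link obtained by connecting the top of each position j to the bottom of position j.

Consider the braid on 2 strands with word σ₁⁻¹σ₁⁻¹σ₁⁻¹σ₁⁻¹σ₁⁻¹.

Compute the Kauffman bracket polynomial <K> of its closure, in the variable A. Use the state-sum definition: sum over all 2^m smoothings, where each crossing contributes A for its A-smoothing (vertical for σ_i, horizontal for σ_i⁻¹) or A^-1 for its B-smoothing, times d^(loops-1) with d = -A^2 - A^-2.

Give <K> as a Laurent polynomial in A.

Braid: s1^-1 s1^-1 s1^-1 s1^-1 s1^-1 on 2 strands, 5 crossings.
Writhe w = (#positive) - (#negative) = 0 - 5 = -5.
Enumerate smoothing states for the bracket polynomial. There are 2^5 = 32 states.
Each crossing splits two ways (0=vertical, 1=horizontal). The state's weight is A^(#A-smoothings - #B-smoothings) * d^(loops - 1).
  state 00000: A-exp=-5, loops=2, term = A^-5 * d^1
  state 00001: A-exp=-3, loops=1, term = A^-3 * d^0
  state 00010: A-exp=-3, loops=1, term = A^-3 * d^0
  state 00011: A-exp=-1, loops=2, term = A^-1 * d^1
  state 00100: A-exp=-3, loops=1, term = A^-3 * d^0
  state 00101: A-exp=-1, loops=2, term = A^-1 * d^1
  state 00110: A-exp=-1, loops=2, term = A^-1 * d^1
  state 00111: A-exp=+1, loops=3, term = A^1 * d^2
  state 01000: A-exp=-3, loops=1, term = A^-3 * d^0
  state 01001: A-exp=-1, loops=2, term = A^-1 * d^1
  state 01010: A-exp=-1, loops=2, term = A^-1 * d^1
  state 01011: A-exp=+1, loops=3, term = A^1 * d^2
  state 01100: A-exp=-1, loops=2, term = A^-1 * d^1
  state 01101: A-exp=+1, loops=3, term = A^1 * d^2
  state 01110: A-exp=+1, loops=3, term = A^1 * d^2
  state 01111: A-exp=+3, loops=4, term = A^3 * d^3
  state 10000: A-exp=-3, loops=1, term = A^-3 * d^0
  state 10001: A-exp=-1, loops=2, term = A^-1 * d^1
  state 10010: A-exp=-1, loops=2, term = A^-1 * d^1
  state 10011: A-exp=+1, loops=3, term = A^1 * d^2
  state 10100: A-exp=-1, loops=2, term = A^-1 * d^1
  state 10101: A-exp=+1, loops=3, term = A^1 * d^2
  state 10110: A-exp=+1, loops=3, term = A^1 * d^2
  state 10111: A-exp=+3, loops=4, term = A^3 * d^3
  state 11000: A-exp=-1, loops=2, term = A^-1 * d^1
  state 11001: A-exp=+1, loops=3, term = A^1 * d^2
  state 11010: A-exp=+1, loops=3, term = A^1 * d^2
  state 11011: A-exp=+3, loops=4, term = A^3 * d^3
  state 11100: A-exp=+1, loops=3, term = A^1 * d^2
  state 11101: A-exp=+3, loops=4, term = A^3 * d^3
  state 11110: A-exp=+3, loops=4, term = A^3 * d^3
  state 11111: A-exp=+5, loops=5, term = A^5 * d^4
Collect the terms by A-exponent (count of states per loop number):
Powers of d = -A^2 - A^-2: d^2 = A^4 + 2 + A^-4; d^3 = -A^6 - 3*A^2 - 3*A^-2 - A^-6; d^4 = A^8 + 4*A^4 + 6 + 4*A^-4 + A^-8.
  A^5 * (d^4) = A^13 + 4*A^9 + 6*A^5 + 4*A + A^-3
  A^3 * (5*d^3) = -5*A^9 - 15*A^5 - 15*A - 5*A^-3
  A^1 * (10*d^2) = 10*A^5 + 20*A + 10*A^-3
  A^-1 * (10*d) = -10*A - 10*A^-3
  A^-3 * (5) = 5*A^-3
  A^-5 * (d) = -A^-3 - A^-7
Summing the groups: <K> = A^13 - A^9 + A^5 - A - A^-7

Answer: A^13 - A^9 + A^5 - A - A^-7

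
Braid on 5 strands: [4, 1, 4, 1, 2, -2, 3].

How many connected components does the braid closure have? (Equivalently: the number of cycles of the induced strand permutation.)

4

Derivation:
Track the strand permutation on 5 strands, starting from identity.
  step 1: s4 swaps positions 4,5 -> [1 2 3 5 4]
  step 2: s1 swaps positions 1,2 -> [2 1 3 5 4]
  step 3: s4 swaps positions 4,5 -> [2 1 3 4 5]
  step 4: s1 swaps positions 1,2 -> [1 2 3 4 5]
  step 5: s2 swaps positions 2,3 -> [1 3 2 4 5]
  step 6: s2^-1 swaps positions 2,3 -> [1 2 3 4 5]
  step 7: s3 swaps positions 3,4 -> [1 2 4 3 5]
Final permutation (position -> original strand): [1 2 4 3 5]
Closure components = cycle count of this permutation = 4.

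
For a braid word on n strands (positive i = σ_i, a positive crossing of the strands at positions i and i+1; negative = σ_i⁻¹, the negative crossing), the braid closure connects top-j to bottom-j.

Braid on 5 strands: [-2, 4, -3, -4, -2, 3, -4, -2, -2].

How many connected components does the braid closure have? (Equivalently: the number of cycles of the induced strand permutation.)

Track the strand permutation on 5 strands, starting from identity.
  step 1: s2^-1 swaps positions 2,3 -> [1 3 2 4 5]
  step 2: s4 swaps positions 4,5 -> [1 3 2 5 4]
  step 3: s3^-1 swaps positions 3,4 -> [1 3 5 2 4]
  step 4: s4^-1 swaps positions 4,5 -> [1 3 5 4 2]
  step 5: s2^-1 swaps positions 2,3 -> [1 5 3 4 2]
  step 6: s3 swaps positions 3,4 -> [1 5 4 3 2]
  step 7: s4^-1 swaps positions 4,5 -> [1 5 4 2 3]
  step 8: s2^-1 swaps positions 2,3 -> [1 4 5 2 3]
  step 9: s2^-1 swaps positions 2,3 -> [1 5 4 2 3]
Final permutation (position -> original strand): [1 5 4 2 3]
Closure components = cycle count of this permutation = 2.

Answer: 2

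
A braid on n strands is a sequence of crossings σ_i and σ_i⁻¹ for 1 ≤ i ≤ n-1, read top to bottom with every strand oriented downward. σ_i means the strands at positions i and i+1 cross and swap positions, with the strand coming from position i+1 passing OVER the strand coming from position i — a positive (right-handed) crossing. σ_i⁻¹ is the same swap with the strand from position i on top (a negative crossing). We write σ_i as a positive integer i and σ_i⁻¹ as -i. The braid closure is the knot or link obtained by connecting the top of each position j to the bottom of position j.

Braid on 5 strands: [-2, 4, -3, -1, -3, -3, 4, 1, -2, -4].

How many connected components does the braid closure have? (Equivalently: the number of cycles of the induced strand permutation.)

Track the strand permutation on 5 strands, starting from identity.
  step 1: s2^-1 swaps positions 2,3 -> [1 3 2 4 5]
  step 2: s4 swaps positions 4,5 -> [1 3 2 5 4]
  step 3: s3^-1 swaps positions 3,4 -> [1 3 5 2 4]
  step 4: s1^-1 swaps positions 1,2 -> [3 1 5 2 4]
  step 5: s3^-1 swaps positions 3,4 -> [3 1 2 5 4]
  step 6: s3^-1 swaps positions 3,4 -> [3 1 5 2 4]
  step 7: s4 swaps positions 4,5 -> [3 1 5 4 2]
  step 8: s1 swaps positions 1,2 -> [1 3 5 4 2]
  step 9: s2^-1 swaps positions 2,3 -> [1 5 3 4 2]
  step 10: s4^-1 swaps positions 4,5 -> [1 5 3 2 4]
Final permutation (position -> original strand): [1 5 3 2 4]
Closure components = cycle count of this permutation = 3.

Answer: 3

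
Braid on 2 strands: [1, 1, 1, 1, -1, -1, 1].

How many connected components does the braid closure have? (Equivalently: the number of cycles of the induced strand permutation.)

1

Derivation:
Track the strand permutation on 2 strands, starting from identity.
  step 1: s1 swaps positions 1,2 -> [2 1]
  step 2: s1 swaps positions 1,2 -> [1 2]
  step 3: s1 swaps positions 1,2 -> [2 1]
  step 4: s1 swaps positions 1,2 -> [1 2]
  step 5: s1^-1 swaps positions 1,2 -> [2 1]
  step 6: s1^-1 swaps positions 1,2 -> [1 2]
  step 7: s1 swaps positions 1,2 -> [2 1]
Final permutation (position -> original strand): [2 1]
Closure components = cycle count of this permutation = 1.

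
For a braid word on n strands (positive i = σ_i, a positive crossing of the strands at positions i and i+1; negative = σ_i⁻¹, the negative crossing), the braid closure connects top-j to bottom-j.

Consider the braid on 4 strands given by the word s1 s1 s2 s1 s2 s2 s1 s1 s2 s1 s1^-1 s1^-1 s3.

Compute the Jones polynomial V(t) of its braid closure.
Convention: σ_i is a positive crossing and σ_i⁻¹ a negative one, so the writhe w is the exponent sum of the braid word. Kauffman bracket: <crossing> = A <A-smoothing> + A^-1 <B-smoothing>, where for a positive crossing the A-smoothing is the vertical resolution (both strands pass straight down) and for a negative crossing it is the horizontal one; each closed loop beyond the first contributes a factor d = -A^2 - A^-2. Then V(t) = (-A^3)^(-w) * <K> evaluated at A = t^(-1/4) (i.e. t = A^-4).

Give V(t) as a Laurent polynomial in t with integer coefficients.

-t^8 + t^5 + t^3

Derivation:
The presented braid s1 s1 s2 s1 s2 s2 s1 s1 s2 s1 s1^-1 s1^-1 s3 on 4 strands reduces by inverse Markov moves (closure unchanged at each step):
  Destabilize: the word has the form β·s3 where s3 occurs only as the final letter (β ∈ B_3); drop it and the last strand → 3 strands.
  Deconjugate: the word is γ·β·γ⁻¹ with γ = s1 (prefix) and γ⁻¹ = s1^-1 (suffix); strip both.
  Deconjugate: the word is γ·β·γ⁻¹ with γ = s1 (prefix) and γ⁻¹ = s1^-1 (suffix); strip both.
Reduced to β = s2 s1 s2 s2 s1 s1 s2 s1 on 3 strands, 8 crossings.
Compute on β:
Braid: s2 s1 s2 s2 s1 s1 s2 s1 on 3 strands, 8 crossings.
Writhe w = (#positive) - (#negative) = 8 - 0 = 8.
Enumerate smoothing states for the bracket polynomial. There are 2^8 = 256 states.
Smooth each crossing (0=||, 1=⌣⌢); contribution A^(Σ sign_k(1-2s_k)) * d^(L-1).
Tabulate the states by total A-exponent and number of loops L (A-exp: L × count):
  A^8: L=3 ×1
  A^6: L=2 ×8
  A^4: L=1 ×16, L=3 ×12
  A^2: L=2 ×48, L=4 ×8
  A^0: L=1 ×17, L=3 ×51, L=5 ×2
  A^-2: L=2 ×34, L=4 ×22
  A^-4: L=1 ×4, L=3 ×21, L=5 ×3
  A^-6: L=2 ×4, L=4 ×4
  A^-8: L=3 ×1
Each group contributes A^e * Σ count * d^(L-1):
Powers of d = -A^2 - A^-2: d^2 = A^4 + 2 + A^-4; d^3 = -A^6 - 3*A^2 - 3*A^-2 - A^-6; d^4 = A^8 + 4*A^4 + 6 + 4*A^-4 + A^-8.
  A^8 * (d^2) = A^12 + 2*A^8 + A^4
  A^6 * (8*d) = -8*A^8 - 8*A^4
  A^4 * (16 + 12*d^2) = 12*A^8 + 40*A^4 + 12
  A^2 * (48*d + 8*d^3) = -8*A^8 - 72*A^4 - 72 - 8*A^-4
  A^0 * (17 + 51*d^2 + 2*d^4) = 2*A^8 + 59*A^4 + 131 + 59*A^-4 + 2*A^-8
  A^-2 * (34*d + 22*d^3) = -22*A^4 - 100 - 100*A^-4 - 22*A^-8
  A^-4 * (4 + 21*d^2 + 3*d^4) = 3*A^4 + 33 + 64*A^-4 + 33*A^-8 + 3*A^-12
  A^-6 * (4*d + 4*d^3) = -4 - 16*A^-4 - 16*A^-8 - 4*A^-12
  A^-8 * (d^2) = A^-4 + 2*A^-8 + A^-12
Summing the groups: <K> = A^12 + A^4 - A^-8
Normalise by the writhe: (-A^3)^(-w) = (-A^3)^(-8) = A^-24, so f(A) = A^-24 * <K> = A^-12 + A^-20 - A^-32.
Substitute A = t^(-1/4), i.e. A^e → t^(-e/4): V(t) = -t^8 + t^5 + t^3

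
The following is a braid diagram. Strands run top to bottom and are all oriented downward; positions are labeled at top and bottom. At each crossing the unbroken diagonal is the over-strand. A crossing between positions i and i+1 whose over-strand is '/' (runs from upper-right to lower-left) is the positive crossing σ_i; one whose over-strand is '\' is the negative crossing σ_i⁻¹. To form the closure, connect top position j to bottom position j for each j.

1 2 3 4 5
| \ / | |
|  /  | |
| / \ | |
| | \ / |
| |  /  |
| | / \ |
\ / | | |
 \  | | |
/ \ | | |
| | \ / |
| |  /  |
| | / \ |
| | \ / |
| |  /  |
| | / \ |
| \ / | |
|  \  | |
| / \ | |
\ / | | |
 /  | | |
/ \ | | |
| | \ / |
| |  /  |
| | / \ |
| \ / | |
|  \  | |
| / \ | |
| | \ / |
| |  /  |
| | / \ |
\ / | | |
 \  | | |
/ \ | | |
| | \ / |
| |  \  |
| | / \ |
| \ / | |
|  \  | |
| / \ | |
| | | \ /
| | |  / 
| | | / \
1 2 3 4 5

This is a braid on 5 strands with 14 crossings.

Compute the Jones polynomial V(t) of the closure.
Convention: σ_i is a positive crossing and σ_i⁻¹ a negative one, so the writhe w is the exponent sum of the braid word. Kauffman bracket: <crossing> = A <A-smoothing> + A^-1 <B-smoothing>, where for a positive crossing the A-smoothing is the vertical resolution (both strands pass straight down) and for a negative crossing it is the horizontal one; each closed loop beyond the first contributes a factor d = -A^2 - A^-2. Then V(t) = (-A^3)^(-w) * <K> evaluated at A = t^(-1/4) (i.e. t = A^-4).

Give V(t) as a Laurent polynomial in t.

Reading the diagram top to bottom ('/'-over between positions i,i+1 = s_i, '\'-over = s_i^-1): braid word = s2 s3 s1^-1 s3 s3 s2^-1 s1 s3 s2^-1 s3 s1^-1 s3^-1 s2^-1 s4.
The presented braid s2 s3 s1^-1 s3 s3 s2^-1 s1 s3 s2^-1 s3 s1^-1 s3^-1 s2^-1 s4 on 5 strands reduces by inverse Markov moves (closure unchanged at each step):
  Destabilize: the word has the form β·s4 where s4 occurs only as the final letter (β ∈ B_4); drop it and the last strand → 4 strands.
  Deconjugate: the word is γ·β·γ⁻¹ with γ = s2 s3 (prefix) and γ⁻¹ = s3^-1 s2^-1 (suffix); strip both.
Reduced to β = s1^-1 s3 s3 s2^-1 s1 s3 s2^-1 s3 s1^-1 on 4 strands, 9 crossings.
Compute on β:
Braid: s1^-1 s3 s3 s2^-1 s1 s3 s2^-1 s3 s1^-1 on 4 strands, 9 crossings.
Writhe w = (#positive) - (#negative) = 5 - 4 = 1.
Computing the Kauffman bracket via state sum. There are 2^9 = 512 states.
Smooth each crossing (0=||, 1=⌣⌢); contribution A^(Σ sign_k(1-2s_k)) * d^(L-1).
Tabulate the states by total A-exponent and number of loops L (A-exp: L × count):
  A^9: L=4 ×1
  A^7: L=3 ×9
  A^5: L=2 ×29, L=4 ×7
  A^3: L=1 ×30, L=3 ×52, L=5 ×2
  A^1: L=2 ×83, L=4 ×43
  A^-1: L=1 ×11, L=3 ×93, L=5 ×22
  A^-3: L=2 ×19, L=4 ×58, L=6 ×7
  A^-5: L=3 ×15, L=5 ×20, L=7 ×1
  A^-7: L=4 ×6, L=6 ×3
  A^-9: L=5 ×1
Each group contributes A^e * Σ count * d^(L-1):
Powers of d = -A^2 - A^-2: d^2 = A^4 + 2 + A^-4; d^3 = -A^6 - 3*A^2 - 3*A^-2 - A^-6; d^4 = A^8 + 4*A^4 + 6 + 4*A^-4 + A^-8; d^5 = -A^10 - 5*A^6 - 10*A^2 - 10*A^-2 - 5*A^-6 - A^-10; d^6 = A^12 + 6*A^8 + 15*A^4 + 20 + 15*A^-4 + 6*A^-8 + A^-12.
  A^9 * (d^3) = -A^15 - 3*A^11 - 3*A^7 - A^3
  A^7 * (9*d^2) = 9*A^11 + 18*A^7 + 9*A^3
  A^5 * (29*d + 7*d^3) = -7*A^11 - 50*A^7 - 50*A^3 - 7*A^-1
  A^3 * (30 + 52*d^2 + 2*d^4) = 2*A^11 + 60*A^7 + 146*A^3 + 60*A^-1 + 2*A^-5
  A^1 * (83*d + 43*d^3) = -43*A^7 - 212*A^3 - 212*A^-1 - 43*A^-5
  A^-1 * (11 + 93*d^2 + 22*d^4) = 22*A^7 + 181*A^3 + 329*A^-1 + 181*A^-5 + 22*A^-9
  A^-3 * (19*d + 58*d^3 + 7*d^5) = -7*A^7 - 93*A^3 - 263*A^-1 - 263*A^-5 - 93*A^-9 - 7*A^-13
  A^-5 * (15*d^2 + 20*d^4 + d^6) = A^7 + 26*A^3 + 110*A^-1 + 170*A^-5 + 110*A^-9 + 26*A^-13 + A^-17
  A^-7 * (6*d^3 + 3*d^5) = -3*A^3 - 21*A^-1 - 48*A^-5 - 48*A^-9 - 21*A^-13 - 3*A^-17
  A^-9 * (d^4) = A^-1 + 4*A^-5 + 6*A^-9 + 4*A^-13 + A^-17
Summing the groups: <K> = -A^15 + A^11 - 2*A^7 + 3*A^3 - 3*A^-1 + 3*A^-5 - 3*A^-9 + 2*A^-13 - A^-17
Normalise by the writhe: (-A^3)^(-w) = (-A^3)^(-1) = -A^-3, so f(A) = -A^-3 * <K> = A^12 - A^8 + 2*A^4 - 3 + 3*A^-4 - 3*A^-8 + 3*A^-12 - 2*A^-16 + A^-20.
Substitute A = t^(-1/4), i.e. A^e → t^(-e/4): V(t) = t^5 - 2*t^4 + 3*t^3 - 3*t^2 + 3*t - 3 + 2*t^-1 - t^-2 + t^-3

Answer: t^5 - 2*t^4 + 3*t^3 - 3*t^2 + 3*t - 3 + 2*t^-1 - t^-2 + t^-3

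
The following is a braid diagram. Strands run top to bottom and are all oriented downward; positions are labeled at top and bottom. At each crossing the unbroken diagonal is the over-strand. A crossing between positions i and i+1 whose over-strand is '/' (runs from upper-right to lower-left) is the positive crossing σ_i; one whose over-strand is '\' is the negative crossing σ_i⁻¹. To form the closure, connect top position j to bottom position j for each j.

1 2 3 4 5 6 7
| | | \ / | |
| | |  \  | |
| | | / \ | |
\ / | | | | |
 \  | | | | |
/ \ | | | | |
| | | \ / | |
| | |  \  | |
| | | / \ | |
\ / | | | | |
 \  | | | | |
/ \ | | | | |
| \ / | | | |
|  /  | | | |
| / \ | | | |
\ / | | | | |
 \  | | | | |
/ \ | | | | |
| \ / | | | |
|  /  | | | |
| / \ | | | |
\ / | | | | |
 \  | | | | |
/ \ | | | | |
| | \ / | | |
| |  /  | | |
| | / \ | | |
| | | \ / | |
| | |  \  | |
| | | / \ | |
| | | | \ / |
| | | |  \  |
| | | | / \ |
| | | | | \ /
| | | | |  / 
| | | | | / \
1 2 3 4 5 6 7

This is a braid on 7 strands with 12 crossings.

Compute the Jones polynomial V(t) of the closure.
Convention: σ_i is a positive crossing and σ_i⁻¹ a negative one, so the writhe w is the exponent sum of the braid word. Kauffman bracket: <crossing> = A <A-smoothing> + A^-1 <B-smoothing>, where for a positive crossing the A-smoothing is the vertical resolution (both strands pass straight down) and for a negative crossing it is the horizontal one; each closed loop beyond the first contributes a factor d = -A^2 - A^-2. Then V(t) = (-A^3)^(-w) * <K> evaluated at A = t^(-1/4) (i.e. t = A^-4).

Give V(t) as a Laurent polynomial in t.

1 - t^-1 + 3*t^-2 - 4*t^-3 + 5*t^-4 - 6*t^-5 + 5*t^-6 - 4*t^-7 + 3*t^-8 - t^-9

Derivation:
Reading the diagram top to bottom ('/'-over between positions i,i+1 = s_i, '\'-over = s_i^-1): braid word = s4^-1 s1^-1 s4^-1 s1^-1 s2 s1^-1 s2 s1^-1 s3 s4^-1 s5^-1 s6.
The presented braid s4^-1 s1^-1 s4^-1 s1^-1 s2 s1^-1 s2 s1^-1 s3 s4^-1 s5^-1 s6 on 7 strands reduces by inverse Markov moves (closure unchanged at each step):
  Destabilize: the word has the form β·s6 where s6 occurs only as the final letter (β ∈ B_6); drop it and the last strand → 6 strands.
  Destabilize: the word has the form β·s5^-1 where s5^-1 occurs only as the final letter (β ∈ B_5); drop it and the last strand → 5 strands.
Reduced to β = s4^-1 s1^-1 s4^-1 s1^-1 s2 s1^-1 s2 s1^-1 s3 s4^-1 on 5 strands, 10 crossings.
Compute on β:
Braid: s4^-1 s1^-1 s4^-1 s1^-1 s2 s1^-1 s2 s1^-1 s3 s4^-1 on 5 strands, 10 crossings.
Writhe w = (#positive) - (#negative) = 3 - 7 = -4.
State-sum expansion of <K>. There are 2^10 = 1024 states.
For each crossing: s=0 is the vertical smoothing, s=1 horizontal. Crossing k contributes A^(sign_k * (1 - 2*s_k)); loop factor d = -A^2 - A^-2.
Tabulate the states by total A-exponent and number of loops L (A-exp: L × count):
  A^10: L=8 ×1
  A^8: L=7 ×10
  A^6: L=6 ×45
  A^4: L=5 ×118, L=7 ×2
  A^2: L=4 ×195, L=6 ×15
  A^0: L=3 ×203, L=5 ×49
  A^-2: L=2 ×123, L=4 ×85, L=6 ×2
  A^-4: L=1 ×33, L=3 ×78, L=5 ×9
  A^-6: L=2 ×29, L=4 ×16
  A^-8: L=3 ×9, L=5 ×1
  A^-10: L=4 ×1
Each group contributes A^e * Σ count * d^(L-1):
Powers of d = -A^2 - A^-2: d^2 = A^4 + 2 + A^-4; d^3 = -A^6 - 3*A^2 - 3*A^-2 - A^-6; d^4 = A^8 + 4*A^4 + 6 + 4*A^-4 + A^-8; d^5 = -A^10 - 5*A^6 - 10*A^2 - 10*A^-2 - 5*A^-6 - A^-10; d^6 = A^12 + 6*A^8 + 15*A^4 + 20 + 15*A^-4 + 6*A^-8 + A^-12; d^7 = -A^14 - 7*A^10 - 21*A^6 - 35*A^2 - 35*A^-2 - 21*A^-6 - 7*A^-10 - A^-14.
  A^10 * (d^7) = -A^24 - 7*A^20 - 21*A^16 - 35*A^12 - 35*A^8 - 21*A^4 - 7 - A^-4
  A^8 * (10*d^6) = 10*A^20 + 60*A^16 + 150*A^12 + 200*A^8 + 150*A^4 + 60 + 10*A^-4
  A^6 * (45*d^5) = -45*A^16 - 225*A^12 - 450*A^8 - 450*A^4 - 225 - 45*A^-4
  A^4 * (118*d^4 + 2*d^6) = 2*A^16 + 130*A^12 + 502*A^8 + 748*A^4 + 502 + 130*A^-4 + 2*A^-8
  A^2 * (195*d^3 + 15*d^5) = -15*A^12 - 270*A^8 - 735*A^4 - 735 - 270*A^-4 - 15*A^-8
  A^0 * (203*d^2 + 49*d^4) = 49*A^8 + 399*A^4 + 700 + 399*A^-4 + 49*A^-8
  A^-2 * (123*d + 85*d^3 + 2*d^5) = -2*A^8 - 95*A^4 - 398 - 398*A^-4 - 95*A^-8 - 2*A^-12
  A^-4 * (33 + 78*d^2 + 9*d^4) = 9*A^4 + 114 + 243*A^-4 + 114*A^-8 + 9*A^-12
  A^-6 * (29*d + 16*d^3) = -16 - 77*A^-4 - 77*A^-8 - 16*A^-12
  A^-8 * (9*d^2 + d^4) = 1 + 13*A^-4 + 24*A^-8 + 13*A^-12 + A^-16
  A^-10 * (d^3) = -A^-4 - 3*A^-8 - 3*A^-12 - A^-16
Summing the groups: <K> = -A^24 + 3*A^20 - 4*A^16 + 5*A^12 - 6*A^8 + 5*A^4 - 4 + 3*A^-4 - A^-8 + A^-12
Normalise by the writhe: (-A^3)^(-w) = (-A^3)^(4) = A^12, so f(A) = A^12 * <K> = -A^36 + 3*A^32 - 4*A^28 + 5*A^24 - 6*A^20 + 5*A^16 - 4*A^12 + 3*A^8 - A^4 + 1.
Substitute A = t^(-1/4), i.e. A^e → t^(-e/4): V(t) = 1 - t^-1 + 3*t^-2 - 4*t^-3 + 5*t^-4 - 6*t^-5 + 5*t^-6 - 4*t^-7 + 3*t^-8 - t^-9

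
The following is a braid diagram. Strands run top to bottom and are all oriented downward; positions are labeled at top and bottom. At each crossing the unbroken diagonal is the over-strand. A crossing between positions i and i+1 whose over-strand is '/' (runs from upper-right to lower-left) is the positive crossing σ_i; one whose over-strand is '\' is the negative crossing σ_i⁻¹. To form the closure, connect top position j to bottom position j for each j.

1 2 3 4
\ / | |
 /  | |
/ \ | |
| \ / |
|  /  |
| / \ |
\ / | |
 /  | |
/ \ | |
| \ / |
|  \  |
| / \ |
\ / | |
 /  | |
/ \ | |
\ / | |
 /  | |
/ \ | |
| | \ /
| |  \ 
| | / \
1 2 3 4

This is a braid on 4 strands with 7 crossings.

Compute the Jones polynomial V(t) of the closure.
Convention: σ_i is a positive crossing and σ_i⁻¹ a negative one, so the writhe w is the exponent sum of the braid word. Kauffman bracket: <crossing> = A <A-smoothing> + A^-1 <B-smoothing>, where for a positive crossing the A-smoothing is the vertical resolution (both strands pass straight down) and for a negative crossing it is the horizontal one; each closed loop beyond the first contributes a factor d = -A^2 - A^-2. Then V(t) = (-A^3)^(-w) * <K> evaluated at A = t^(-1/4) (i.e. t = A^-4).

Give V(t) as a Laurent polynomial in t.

Reading the diagram top to bottom ('/'-over between positions i,i+1 = s_i, '\'-over = s_i^-1): braid word = s1 s2 s1 s2^-1 s1 s1 s3^-1.
The presented braid s1 s2 s1 s2^-1 s1 s1 s3^-1 on 4 strands reduces by inverse Markov moves (closure unchanged at each step):
  Destabilize: the word has the form β·s3^-1 where s3^-1 occurs only as the final letter (β ∈ B_3); drop it and the last strand → 3 strands.
Reduced to β = s1 s2 s1 s2^-1 s1 s1 on 3 strands, 6 crossings.
Compute on β:
Braid: s1 s2 s1 s2^-1 s1 s1 on 3 strands, 6 crossings.
Writhe w = (#positive) - (#negative) = 5 - 1 = 4.
Enumerate smoothing states for the bracket polynomial. There are 2^6 = 64 states.
For each crossing: s=0 is the vertical smoothing, s=1 horizontal. Crossing k contributes A^(sign_k * (1 - 2*s_k)); loop factor d = -A^2 - A^-2.
Tabulate the states by total A-exponent and number of loops L (A-exp: L × count):
  A^6: L=2 ×1
  A^4: L=1 ×4, L=3 ×2
  A^2: L=2 ×15
  A^0: L=1 ×7, L=3 ×13
  A^-2: L=2 ×9, L=4 ×6
  A^-4: L=3 ×5, L=5 ×1
  A^-6: L=4 ×1
Each group contributes A^e * Σ count * d^(L-1):
Powers of d = -A^2 - A^-2: d^2 = A^4 + 2 + A^-4; d^3 = -A^6 - 3*A^2 - 3*A^-2 - A^-6; d^4 = A^8 + 4*A^4 + 6 + 4*A^-4 + A^-8.
  A^6 * (d) = -A^8 - A^4
  A^4 * (4 + 2*d^2) = 2*A^8 + 8*A^4 + 2
  A^2 * (15*d) = -15*A^4 - 15
  A^0 * (7 + 13*d^2) = 13*A^4 + 33 + 13*A^-4
  A^-2 * (9*d + 6*d^3) = -6*A^4 - 27 - 27*A^-4 - 6*A^-8
  A^-4 * (5*d^2 + d^4) = A^4 + 9 + 16*A^-4 + 9*A^-8 + A^-12
  A^-6 * (d^3) = -1 - 3*A^-4 - 3*A^-8 - A^-12
Summing the groups: <K> = A^8 + 1 - A^-4
Normalise by the writhe: (-A^3)^(-w) = (-A^3)^(-4) = A^-12, so f(A) = A^-12 * <K> = A^-4 + A^-12 - A^-16.
Substitute A = t^(-1/4), i.e. A^e → t^(-e/4): V(t) = -t^4 + t^3 + t

Answer: -t^4 + t^3 + t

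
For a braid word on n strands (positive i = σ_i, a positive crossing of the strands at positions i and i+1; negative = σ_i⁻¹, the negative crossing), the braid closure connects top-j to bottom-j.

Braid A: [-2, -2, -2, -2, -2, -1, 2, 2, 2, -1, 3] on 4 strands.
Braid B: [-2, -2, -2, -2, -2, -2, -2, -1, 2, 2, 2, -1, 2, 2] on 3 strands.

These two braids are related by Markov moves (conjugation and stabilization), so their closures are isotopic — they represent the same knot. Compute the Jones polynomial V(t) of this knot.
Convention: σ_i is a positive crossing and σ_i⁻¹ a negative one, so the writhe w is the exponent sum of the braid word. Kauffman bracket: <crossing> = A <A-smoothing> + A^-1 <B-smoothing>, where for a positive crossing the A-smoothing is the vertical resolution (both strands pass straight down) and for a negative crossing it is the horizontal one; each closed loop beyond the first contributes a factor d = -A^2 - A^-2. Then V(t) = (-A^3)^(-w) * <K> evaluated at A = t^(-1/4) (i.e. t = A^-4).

Markov-equivalent braids have isotopic closures, hence identical knot invariants. Strip the Markov moves from each word to reach a common short braid β, then compute V(t) once on β.
Braid A: s2^-1 s2^-1 s2^-1 s2^-1 s2^-1 s1^-1 s2 s2 s2 s1^-1 s3 on 4 strands reduces by inverse Markov moves (closure unchanged at each step):
  Destabilize: the word has the form β·s3 where s3 occurs only as the final letter (β ∈ B_3); drop it and the last strand → 3 strands.
Reduced to β = s2^-1 s2^-1 s2^-1 s2^-1 s2^-1 s1^-1 s2 s2 s2 s1^-1 on 3 strands, 10 crossings.
Braid B: s2^-1 s2^-1 s2^-1 s2^-1 s2^-1 s2^-1 s2^-1 s1^-1 s2 s2 s2 s1^-1 s2 s2 on 3 strands reduces by inverse Markov moves (closure unchanged at each step):
  Deconjugate: the word is γ·β·γ⁻¹ with γ = s2^-1 s2^-1 (prefix) and γ⁻¹ = s2 s2 (suffix); strip both.
Reduced to β = s2^-1 s2^-1 s2^-1 s2^-1 s2^-1 s1^-1 s2 s2 s2 s1^-1 on 3 strands, 10 crossings.
Both give the same β = s2^-1 s2^-1 s2^-1 s2^-1 s2^-1 s1^-1 s2 s2 s2 s1^-1 on 3 strands, so one state sum suffices:
Braid: s2^-1 s2^-1 s2^-1 s2^-1 s2^-1 s1^-1 s2 s2 s2 s1^-1 on 3 strands, 10 crossings.
Writhe w = (#positive) - (#negative) = 3 - 7 = -4.
Computing the Kauffman bracket via state sum. There are 2^10 = 1024 states.
Smooth each crossing (0=||, 1=⌣⌢); contribution A^(Σ sign_k(1-2s_k)) * d^(L-1).
Tabulate the states by total A-exponent and number of loops L (A-exp: L × count):
  A^10: L=6 ×1
  A^8: L=5 ×10
  A^6: L=4 ×35, L=6 ×10
  A^4: L=3 ×60, L=5 ×50, L=7 ×10
  A^2: L=2 ×55, L=4 ×100, L=6 ×50, L=8 ×5
  A^0: L=1 ×25, L=3 ×101, L=5 ×100, L=7 ×25, L=9 ×1
  A^-2: L=2 ×55, L=4 ×100, L=6 ×50, L=8 ×5
  A^-4: L=1 ×6, L=3 ×54, L=5 ×50, L=7 ×10
  A^-6: L=2 ×9, L=4 ×26, L=6 ×10
  A^-8: L=3 ×5, L=5 ×5
  A^-10: L=4 ×1
Each group contributes A^e * Σ count * d^(L-1):
Powers of d = -A^2 - A^-2: d^2 = A^4 + 2 + A^-4; d^3 = -A^6 - 3*A^2 - 3*A^-2 - A^-6; d^4 = A^8 + 4*A^4 + 6 + 4*A^-4 + A^-8; d^5 = -A^10 - 5*A^6 - 10*A^2 - 10*A^-2 - 5*A^-6 - A^-10; d^6 = A^12 + 6*A^8 + 15*A^4 + 20 + 15*A^-4 + 6*A^-8 + A^-12; d^7 = -A^14 - 7*A^10 - 21*A^6 - 35*A^2 - 35*A^-2 - 21*A^-6 - 7*A^-10 - A^-14; d^8 = A^16 + 8*A^12 + 28*A^8 + 56*A^4 + 70 + 56*A^-4 + 28*A^-8 + 8*A^-12 + A^-16.
  A^10 * (d^5) = -A^20 - 5*A^16 - 10*A^12 - 10*A^8 - 5*A^4 - 1
  A^8 * (10*d^4) = 10*A^16 + 40*A^12 + 60*A^8 + 40*A^4 + 10
  A^6 * (35*d^3 + 10*d^5) = -10*A^16 - 85*A^12 - 205*A^8 - 205*A^4 - 85 - 10*A^-4
  A^4 * (60*d^2 + 50*d^4 + 10*d^6) = 10*A^16 + 110*A^12 + 410*A^8 + 620*A^4 + 410 + 110*A^-4 + 10*A^-8
  A^2 * (55*d + 100*d^3 + 50*d^5 + 5*d^7) = -5*A^16 - 85*A^12 - 455*A^8 - 1030*A^4 - 1030 - 455*A^-4 - 85*A^-8 - 5*A^-12
  A^0 * (25 + 101*d^2 + 100*d^4 + 25*d^6 + d^8) = A^16 + 33*A^12 + 278*A^8 + 932*A^4 + 1397 + 932*A^-4 + 278*A^-8 + 33*A^-12 + A^-16
  A^-2 * (55*d + 100*d^3 + 50*d^5 + 5*d^7) = -5*A^12 - 85*A^8 - 455*A^4 - 1030 - 1030*A^-4 - 455*A^-8 - 85*A^-12 - 5*A^-16
  A^-4 * (6 + 54*d^2 + 50*d^4 + 10*d^6) = 10*A^8 + 110*A^4 + 404 + 614*A^-4 + 404*A^-8 + 110*A^-12 + 10*A^-16
  A^-6 * (9*d + 26*d^3 + 10*d^5) = -10*A^4 - 76 - 187*A^-4 - 187*A^-8 - 76*A^-12 - 10*A^-16
  A^-8 * (5*d^2 + 5*d^4) = 5 + 25*A^-4 + 40*A^-8 + 25*A^-12 + 5*A^-16
  A^-10 * (d^3) = -A^-4 - 3*A^-8 - 3*A^-12 - A^-16
Summing the groups: <K> = -A^20 + A^16 - 2*A^12 + 3*A^8 - 3*A^4 + 4 - 2*A^-4 + 2*A^-8 - A^-12
Normalise by the writhe: (-A^3)^(-w) = (-A^3)^(4) = A^12, so f(A) = A^12 * <K> = -A^32 + A^28 - 2*A^24 + 3*A^20 - 3*A^16 + 4*A^12 - 2*A^8 + 2*A^4 - 1.
Substitute A = t^(-1/4), i.e. A^e → t^(-e/4): V(t) = -1 + 2*t^-1 - 2*t^-2 + 4*t^-3 - 3*t^-4 + 3*t^-5 - 2*t^-6 + t^-7 - t^-8

Answer: -1 + 2*t^-1 - 2*t^-2 + 4*t^-3 - 3*t^-4 + 3*t^-5 - 2*t^-6 + t^-7 - t^-8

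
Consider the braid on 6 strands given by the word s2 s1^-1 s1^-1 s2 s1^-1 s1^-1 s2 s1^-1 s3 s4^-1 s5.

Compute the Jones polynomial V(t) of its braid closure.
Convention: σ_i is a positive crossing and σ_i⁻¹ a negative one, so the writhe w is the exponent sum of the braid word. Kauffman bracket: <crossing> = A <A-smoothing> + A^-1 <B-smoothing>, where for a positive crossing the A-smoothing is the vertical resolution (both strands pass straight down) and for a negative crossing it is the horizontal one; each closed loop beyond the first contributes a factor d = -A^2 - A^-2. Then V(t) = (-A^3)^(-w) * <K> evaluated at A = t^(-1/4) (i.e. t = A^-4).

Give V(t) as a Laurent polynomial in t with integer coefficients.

The presented braid s2 s1^-1 s1^-1 s2 s1^-1 s1^-1 s2 s1^-1 s3 s4^-1 s5 on 6 strands reduces by inverse Markov moves (closure unchanged at each step):
  Destabilize: the word has the form β·s5 where s5 occurs only as the final letter (β ∈ B_5); drop it and the last strand → 5 strands.
  Destabilize: the word has the form β·s4^-1 where s4^-1 occurs only as the final letter (β ∈ B_4); drop it and the last strand → 4 strands.
  Destabilize: the word has the form β·s3 where s3 occurs only as the final letter (β ∈ B_3); drop it and the last strand → 3 strands.
Reduced to β = s2 s1^-1 s1^-1 s2 s1^-1 s1^-1 s2 s1^-1 on 3 strands, 8 crossings.
Compute on β:
Braid: s2 s1^-1 s1^-1 s2 s1^-1 s1^-1 s2 s1^-1 on 3 strands, 8 crossings.
Writhe w = (#positive) - (#negative) = 3 - 5 = -2.
State-sum expansion of <K>. There are 2^8 = 256 states.
Smooth each crossing (0=||, 1=⌣⌢); contribution A^(Σ sign_k(1-2s_k)) * d^(L-1).
Tabulate the states by total A-exponent and number of loops L (A-exp: L × count):
  A^8: L=6 ×1
  A^6: L=5 ×8
  A^4: L=4 ×28
  A^2: L=3 ×55, L=5 ×1
  A^0: L=2 ×63, L=4 ×7
  A^-2: L=1 ×35, L=3 ×21
  A^-4: L=2 ×26, L=4 ×2
  A^-6: L=3 ×8
  A^-8: L=4 ×1
Each group contributes A^e * Σ count * d^(L-1):
Powers of d = -A^2 - A^-2: d^2 = A^4 + 2 + A^-4; d^3 = -A^6 - 3*A^2 - 3*A^-2 - A^-6; d^4 = A^8 + 4*A^4 + 6 + 4*A^-4 + A^-8; d^5 = -A^10 - 5*A^6 - 10*A^2 - 10*A^-2 - 5*A^-6 - A^-10.
  A^8 * (d^5) = -A^18 - 5*A^14 - 10*A^10 - 10*A^6 - 5*A^2 - A^-2
  A^6 * (8*d^4) = 8*A^14 + 32*A^10 + 48*A^6 + 32*A^2 + 8*A^-2
  A^4 * (28*d^3) = -28*A^10 - 84*A^6 - 84*A^2 - 28*A^-2
  A^2 * (55*d^2 + d^4) = A^10 + 59*A^6 + 116*A^2 + 59*A^-2 + A^-6
  A^0 * (63*d + 7*d^3) = -7*A^6 - 84*A^2 - 84*A^-2 - 7*A^-6
  A^-2 * (35 + 21*d^2) = 21*A^2 + 77*A^-2 + 21*A^-6
  A^-4 * (26*d + 2*d^3) = -2*A^2 - 32*A^-2 - 32*A^-6 - 2*A^-10
  A^-6 * (8*d^2) = 8*A^-2 + 16*A^-6 + 8*A^-10
  A^-8 * (d^3) = -A^-2 - 3*A^-6 - 3*A^-10 - A^-14
Summing the groups: <K> = -A^18 + 3*A^14 - 5*A^10 + 6*A^6 - 6*A^2 + 6*A^-2 - 4*A^-6 + 3*A^-10 - A^-14
Normalise by the writhe: (-A^3)^(-w) = (-A^3)^(2) = A^6, so f(A) = A^6 * <K> = -A^24 + 3*A^20 - 5*A^16 + 6*A^12 - 6*A^8 + 6*A^4 - 4 + 3*A^-4 - A^-8.
Substitute A = t^(-1/4), i.e. A^e → t^(-e/4): V(t) = -t^2 + 3*t - 4 + 6*t^-1 - 6*t^-2 + 6*t^-3 - 5*t^-4 + 3*t^-5 - t^-6

Answer: -t^2 + 3*t - 4 + 6*t^-1 - 6*t^-2 + 6*t^-3 - 5*t^-4 + 3*t^-5 - t^-6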